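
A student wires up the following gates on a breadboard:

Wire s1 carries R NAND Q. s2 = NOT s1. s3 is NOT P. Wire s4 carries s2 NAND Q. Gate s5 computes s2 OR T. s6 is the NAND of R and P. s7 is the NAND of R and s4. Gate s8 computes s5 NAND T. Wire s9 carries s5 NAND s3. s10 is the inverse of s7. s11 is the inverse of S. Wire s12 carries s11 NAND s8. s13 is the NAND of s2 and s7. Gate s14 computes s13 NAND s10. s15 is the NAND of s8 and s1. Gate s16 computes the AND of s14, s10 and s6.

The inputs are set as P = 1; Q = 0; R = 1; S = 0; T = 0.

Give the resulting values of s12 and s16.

s1 = R NAND Q = 1 NAND 0 = 1
s2 = NOT s1 = NOT 1 = 0
s4 = s2 NAND Q = 0 NAND 0 = 1
s5 = s2 OR T = 0 OR 0 = 0
s6 = R NAND P = 1 NAND 1 = 0
s7 = R NAND s4 = 1 NAND 1 = 0
s8 = s5 NAND T = 0 NAND 0 = 1
s10 = NOT s7 = NOT 0 = 1
s11 = NOT S = NOT 0 = 1
s12 = s11 NAND s8 = 1 NAND 1 = 0
s13 = s2 NAND s7 = 0 NAND 0 = 1
s14 = s13 NAND s10 = 1 NAND 1 = 0
s16 = s14 AND s10 AND s6 = 0 AND 1 AND 0 = 0

s12 = 0  s16 = 0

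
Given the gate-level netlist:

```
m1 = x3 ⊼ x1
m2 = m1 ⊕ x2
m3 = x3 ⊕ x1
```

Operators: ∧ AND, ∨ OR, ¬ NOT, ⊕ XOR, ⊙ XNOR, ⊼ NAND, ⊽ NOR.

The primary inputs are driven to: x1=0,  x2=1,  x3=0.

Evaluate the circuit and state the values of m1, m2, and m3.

m1 = 1  m2 = 0  m3 = 0

m1 = x3 NAND x1 = 0 NAND 0 = 1
m2 = m1 XOR x2 = 1 XOR 1 = 0
m3 = x3 XOR x1 = 0 XOR 0 = 0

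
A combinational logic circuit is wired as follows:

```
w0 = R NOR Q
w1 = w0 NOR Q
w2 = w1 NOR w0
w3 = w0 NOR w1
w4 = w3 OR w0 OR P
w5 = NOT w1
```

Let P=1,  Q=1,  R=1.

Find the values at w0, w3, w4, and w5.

w0 = R NOR Q = 1 NOR 1 = 0
w1 = w0 NOR Q = 0 NOR 1 = 0
w3 = w0 NOR w1 = 0 NOR 0 = 1
w4 = w3 OR w0 OR P = 1 OR 0 OR 1 = 1
w5 = NOT w1 = NOT 0 = 1

w0 = 0, w3 = 1, w4 = 1, w5 = 1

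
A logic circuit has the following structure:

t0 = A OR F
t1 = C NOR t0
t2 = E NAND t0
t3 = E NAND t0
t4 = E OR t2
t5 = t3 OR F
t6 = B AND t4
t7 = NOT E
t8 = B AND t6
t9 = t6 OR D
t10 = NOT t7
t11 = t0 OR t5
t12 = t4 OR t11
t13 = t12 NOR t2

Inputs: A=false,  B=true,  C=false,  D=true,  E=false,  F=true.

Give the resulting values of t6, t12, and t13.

t6 = true, t12 = true, t13 = false

t0 = A OR F = false OR true = true
t2 = E NAND t0 = false NAND true = true
t3 = E NAND t0 = false NAND true = true
t4 = E OR t2 = false OR true = true
t5 = t3 OR F = true OR true = true
t6 = B AND t4 = true AND true = true
t11 = t0 OR t5 = true OR true = true
t12 = t4 OR t11 = true OR true = true
t13 = t12 NOR t2 = true NOR true = false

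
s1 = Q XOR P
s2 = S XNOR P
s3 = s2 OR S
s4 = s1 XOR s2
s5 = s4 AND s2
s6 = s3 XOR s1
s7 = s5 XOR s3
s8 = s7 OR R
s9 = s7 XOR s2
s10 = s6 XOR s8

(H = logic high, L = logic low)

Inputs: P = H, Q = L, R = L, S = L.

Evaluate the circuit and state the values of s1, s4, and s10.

s1 = H, s4 = H, s10 = H

s1 = Q XOR P = L XOR H = H
s2 = S XNOR P = L XNOR H = L
s3 = s2 OR S = L OR L = L
s4 = s1 XOR s2 = H XOR L = H
s5 = s4 AND s2 = H AND L = L
s6 = s3 XOR s1 = L XOR H = H
s7 = s5 XOR s3 = L XOR L = L
s8 = s7 OR R = L OR L = L
s10 = s6 XOR s8 = H XOR L = H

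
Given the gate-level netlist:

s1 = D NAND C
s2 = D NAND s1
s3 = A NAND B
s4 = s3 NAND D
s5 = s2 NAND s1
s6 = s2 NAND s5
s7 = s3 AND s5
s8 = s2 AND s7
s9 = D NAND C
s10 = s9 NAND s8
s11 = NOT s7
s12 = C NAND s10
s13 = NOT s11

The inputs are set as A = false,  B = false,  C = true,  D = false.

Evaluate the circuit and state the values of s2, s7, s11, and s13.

s1 = D NAND C = false NAND true = true
s2 = D NAND s1 = false NAND true = true
s3 = A NAND B = false NAND false = true
s5 = s2 NAND s1 = true NAND true = false
s7 = s3 AND s5 = true AND false = false
s11 = NOT s7 = NOT false = true
s13 = NOT s11 = NOT true = false

s2 = true, s7 = false, s11 = true, s13 = false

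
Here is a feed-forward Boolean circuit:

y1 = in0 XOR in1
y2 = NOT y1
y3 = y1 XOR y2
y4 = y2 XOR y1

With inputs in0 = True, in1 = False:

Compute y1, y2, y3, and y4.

y1 = True  y2 = False  y3 = True  y4 = True

y1 = in0 XOR in1 = True XOR False = True
y2 = NOT y1 = NOT True = False
y3 = y1 XOR y2 = True XOR False = True
y4 = y2 XOR y1 = False XOR True = True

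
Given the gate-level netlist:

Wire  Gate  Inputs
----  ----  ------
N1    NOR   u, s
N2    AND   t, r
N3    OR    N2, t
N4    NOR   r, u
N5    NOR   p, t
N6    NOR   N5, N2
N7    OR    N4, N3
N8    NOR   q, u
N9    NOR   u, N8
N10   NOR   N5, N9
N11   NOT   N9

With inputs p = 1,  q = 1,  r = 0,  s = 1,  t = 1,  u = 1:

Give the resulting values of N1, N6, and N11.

N1 = u NOR s = 1 NOR 1 = 0
N2 = t AND r = 1 AND 0 = 0
N5 = p NOR t = 1 NOR 1 = 0
N6 = N5 NOR N2 = 0 NOR 0 = 1
N8 = q NOR u = 1 NOR 1 = 0
N9 = u NOR N8 = 1 NOR 0 = 0
N11 = NOT N9 = NOT 0 = 1

N1 = 0, N6 = 1, N11 = 1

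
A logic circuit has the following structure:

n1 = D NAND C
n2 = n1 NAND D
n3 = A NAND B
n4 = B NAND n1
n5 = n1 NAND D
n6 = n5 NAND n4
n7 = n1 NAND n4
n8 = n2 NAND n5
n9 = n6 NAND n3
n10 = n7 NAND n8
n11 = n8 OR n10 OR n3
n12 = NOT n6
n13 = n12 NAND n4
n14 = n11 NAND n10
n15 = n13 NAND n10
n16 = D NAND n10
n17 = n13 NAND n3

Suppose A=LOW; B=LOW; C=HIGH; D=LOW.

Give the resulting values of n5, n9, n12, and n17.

n5 = HIGH; n9 = HIGH; n12 = HIGH; n17 = HIGH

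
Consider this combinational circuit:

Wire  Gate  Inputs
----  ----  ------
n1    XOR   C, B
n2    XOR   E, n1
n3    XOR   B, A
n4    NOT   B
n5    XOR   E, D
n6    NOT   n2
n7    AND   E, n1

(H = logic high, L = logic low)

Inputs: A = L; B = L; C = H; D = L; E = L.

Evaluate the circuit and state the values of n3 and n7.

n1 = C XOR B = H XOR L = H
n3 = B XOR A = L XOR L = L
n7 = E AND n1 = L AND H = L

n3 = L  n7 = L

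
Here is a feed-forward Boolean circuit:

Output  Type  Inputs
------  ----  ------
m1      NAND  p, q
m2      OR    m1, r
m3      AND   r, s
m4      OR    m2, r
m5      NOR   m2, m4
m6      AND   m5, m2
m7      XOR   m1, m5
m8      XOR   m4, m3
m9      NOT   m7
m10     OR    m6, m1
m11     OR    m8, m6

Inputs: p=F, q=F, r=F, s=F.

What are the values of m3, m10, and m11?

m3 = F, m10 = T, m11 = T

m1 = p NAND q = F NAND F = T
m2 = m1 OR r = T OR F = T
m3 = r AND s = F AND F = F
m4 = m2 OR r = T OR F = T
m5 = m2 NOR m4 = T NOR T = F
m6 = m5 AND m2 = F AND T = F
m8 = m4 XOR m3 = T XOR F = T
m10 = m6 OR m1 = F OR T = T
m11 = m8 OR m6 = T OR F = T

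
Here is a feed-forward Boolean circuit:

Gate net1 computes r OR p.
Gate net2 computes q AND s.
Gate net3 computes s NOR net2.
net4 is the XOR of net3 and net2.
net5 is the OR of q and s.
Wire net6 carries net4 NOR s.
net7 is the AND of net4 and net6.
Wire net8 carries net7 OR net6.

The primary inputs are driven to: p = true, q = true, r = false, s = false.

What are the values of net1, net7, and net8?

net1 = r OR p = false OR true = true
net2 = q AND s = true AND false = false
net3 = s NOR net2 = false NOR false = true
net4 = net3 XOR net2 = true XOR false = true
net6 = net4 NOR s = true NOR false = false
net7 = net4 AND net6 = true AND false = false
net8 = net7 OR net6 = false OR false = false

net1 = true  net7 = false  net8 = false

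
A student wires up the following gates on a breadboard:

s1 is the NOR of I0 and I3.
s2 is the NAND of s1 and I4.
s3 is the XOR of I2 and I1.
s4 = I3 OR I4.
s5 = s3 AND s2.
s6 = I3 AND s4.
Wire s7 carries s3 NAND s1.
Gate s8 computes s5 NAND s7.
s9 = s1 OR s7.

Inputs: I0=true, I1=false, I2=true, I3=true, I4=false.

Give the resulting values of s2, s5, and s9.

s2 = true, s5 = true, s9 = true

s1 = I0 NOR I3 = true NOR true = false
s2 = s1 NAND I4 = false NAND false = true
s3 = I2 XOR I1 = true XOR false = true
s5 = s3 AND s2 = true AND true = true
s7 = s3 NAND s1 = true NAND false = true
s9 = s1 OR s7 = false OR true = true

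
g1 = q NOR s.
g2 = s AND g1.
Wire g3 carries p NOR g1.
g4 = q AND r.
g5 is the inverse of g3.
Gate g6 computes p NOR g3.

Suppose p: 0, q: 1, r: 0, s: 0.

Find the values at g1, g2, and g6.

g1 = 0  g2 = 0  g6 = 0

g1 = q NOR s = 1 NOR 0 = 0
g2 = s AND g1 = 0 AND 0 = 0
g3 = p NOR g1 = 0 NOR 0 = 1
g6 = p NOR g3 = 0 NOR 1 = 0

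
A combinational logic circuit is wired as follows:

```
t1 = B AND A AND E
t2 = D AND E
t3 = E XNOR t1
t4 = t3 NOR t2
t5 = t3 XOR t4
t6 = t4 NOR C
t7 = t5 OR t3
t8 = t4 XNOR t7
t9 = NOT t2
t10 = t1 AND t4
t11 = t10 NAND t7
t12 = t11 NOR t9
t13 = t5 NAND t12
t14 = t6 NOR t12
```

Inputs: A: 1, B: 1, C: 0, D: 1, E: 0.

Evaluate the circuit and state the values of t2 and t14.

t2 = 0, t14 = 0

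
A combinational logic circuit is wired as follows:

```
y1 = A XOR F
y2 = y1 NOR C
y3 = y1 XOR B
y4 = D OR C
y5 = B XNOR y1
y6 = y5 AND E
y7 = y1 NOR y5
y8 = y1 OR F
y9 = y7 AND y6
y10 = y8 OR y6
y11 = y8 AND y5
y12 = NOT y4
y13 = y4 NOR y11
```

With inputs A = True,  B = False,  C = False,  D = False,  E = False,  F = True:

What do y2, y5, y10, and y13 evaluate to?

y2 = True, y5 = True, y10 = True, y13 = False

y1 = A XOR F = True XOR True = False
y2 = y1 NOR C = False NOR False = True
y4 = D OR C = False OR False = False
y5 = B XNOR y1 = False XNOR False = True
y6 = y5 AND E = True AND False = False
y8 = y1 OR F = False OR True = True
y10 = y8 OR y6 = True OR False = True
y11 = y8 AND y5 = True AND True = True
y13 = y4 NOR y11 = False NOR True = False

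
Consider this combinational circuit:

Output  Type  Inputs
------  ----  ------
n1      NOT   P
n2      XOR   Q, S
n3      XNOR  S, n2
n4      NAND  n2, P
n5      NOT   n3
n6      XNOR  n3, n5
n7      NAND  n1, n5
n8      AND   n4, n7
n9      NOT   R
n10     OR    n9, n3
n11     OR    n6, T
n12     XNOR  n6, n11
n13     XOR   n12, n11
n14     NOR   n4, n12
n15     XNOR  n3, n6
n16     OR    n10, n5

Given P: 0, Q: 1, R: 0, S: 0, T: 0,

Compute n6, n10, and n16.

n2 = Q XOR S = 1 XOR 0 = 1
n3 = S XNOR n2 = 0 XNOR 1 = 0
n5 = NOT n3 = NOT 0 = 1
n6 = n3 XNOR n5 = 0 XNOR 1 = 0
n9 = NOT R = NOT 0 = 1
n10 = n9 OR n3 = 1 OR 0 = 1
n16 = n10 OR n5 = 1 OR 1 = 1

n6 = 0, n10 = 1, n16 = 1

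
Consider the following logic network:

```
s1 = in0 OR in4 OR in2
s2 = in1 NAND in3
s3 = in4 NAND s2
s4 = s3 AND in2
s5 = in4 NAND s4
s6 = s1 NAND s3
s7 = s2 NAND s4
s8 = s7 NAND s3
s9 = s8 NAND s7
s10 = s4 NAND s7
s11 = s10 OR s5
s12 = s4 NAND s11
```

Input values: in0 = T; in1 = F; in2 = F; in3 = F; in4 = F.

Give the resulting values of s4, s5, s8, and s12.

s4 = F, s5 = T, s8 = F, s12 = T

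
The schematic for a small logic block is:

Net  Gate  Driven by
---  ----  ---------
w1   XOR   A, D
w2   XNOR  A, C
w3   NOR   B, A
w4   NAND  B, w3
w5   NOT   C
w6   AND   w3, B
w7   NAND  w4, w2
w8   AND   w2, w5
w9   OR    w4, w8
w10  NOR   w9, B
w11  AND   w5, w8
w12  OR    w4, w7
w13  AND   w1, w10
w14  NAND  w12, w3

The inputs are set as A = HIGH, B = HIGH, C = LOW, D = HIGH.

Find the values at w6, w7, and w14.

w6 = LOW, w7 = HIGH, w14 = HIGH

w2 = A XNOR C = HIGH XNOR LOW = LOW
w3 = B NOR A = HIGH NOR HIGH = LOW
w4 = B NAND w3 = HIGH NAND LOW = HIGH
w6 = w3 AND B = LOW AND HIGH = LOW
w7 = w4 NAND w2 = HIGH NAND LOW = HIGH
w12 = w4 OR w7 = HIGH OR HIGH = HIGH
w14 = w12 NAND w3 = HIGH NAND LOW = HIGH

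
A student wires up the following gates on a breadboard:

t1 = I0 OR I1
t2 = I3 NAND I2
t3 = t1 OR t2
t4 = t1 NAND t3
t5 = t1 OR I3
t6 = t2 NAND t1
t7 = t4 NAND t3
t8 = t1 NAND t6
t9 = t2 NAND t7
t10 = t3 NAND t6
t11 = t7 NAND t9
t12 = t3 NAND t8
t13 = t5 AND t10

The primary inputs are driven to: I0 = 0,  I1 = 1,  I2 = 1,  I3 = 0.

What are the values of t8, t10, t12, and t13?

t8 = 1, t10 = 1, t12 = 0, t13 = 1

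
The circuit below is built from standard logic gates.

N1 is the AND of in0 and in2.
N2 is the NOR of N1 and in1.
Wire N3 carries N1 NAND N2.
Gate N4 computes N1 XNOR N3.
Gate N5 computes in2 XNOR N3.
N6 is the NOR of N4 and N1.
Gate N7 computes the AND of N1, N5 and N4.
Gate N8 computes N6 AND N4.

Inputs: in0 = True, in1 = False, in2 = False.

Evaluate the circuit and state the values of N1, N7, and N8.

N1 = in0 AND in2 = True AND False = False
N2 = N1 NOR in1 = False NOR False = True
N3 = N1 NAND N2 = False NAND True = True
N4 = N1 XNOR N3 = False XNOR True = False
N5 = in2 XNOR N3 = False XNOR True = False
N6 = N4 NOR N1 = False NOR False = True
N7 = N1 AND N5 AND N4 = False AND False AND False = False
N8 = N6 AND N4 = True AND False = False

N1 = False; N7 = False; N8 = False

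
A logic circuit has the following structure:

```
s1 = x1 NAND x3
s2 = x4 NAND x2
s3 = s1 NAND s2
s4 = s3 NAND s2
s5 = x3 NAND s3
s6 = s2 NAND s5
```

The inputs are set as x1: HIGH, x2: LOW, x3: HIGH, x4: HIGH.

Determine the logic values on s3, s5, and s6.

s3 = HIGH, s5 = LOW, s6 = HIGH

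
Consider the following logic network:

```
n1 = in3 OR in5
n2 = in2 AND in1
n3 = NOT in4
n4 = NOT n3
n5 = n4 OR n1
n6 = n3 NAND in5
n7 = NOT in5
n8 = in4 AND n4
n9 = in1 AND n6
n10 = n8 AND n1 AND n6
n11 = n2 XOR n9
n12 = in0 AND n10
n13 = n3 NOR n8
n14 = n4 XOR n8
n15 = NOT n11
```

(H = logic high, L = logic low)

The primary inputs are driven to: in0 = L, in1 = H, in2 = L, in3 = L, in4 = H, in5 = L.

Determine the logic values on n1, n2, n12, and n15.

n1 = in3 OR in5 = L OR L = L
n2 = in2 AND in1 = L AND H = L
n3 = NOT in4 = NOT H = L
n4 = NOT n3 = NOT L = H
n6 = n3 NAND in5 = L NAND L = H
n8 = in4 AND n4 = H AND H = H
n9 = in1 AND n6 = H AND H = H
n10 = n8 AND n1 AND n6 = H AND L AND H = L
n11 = n2 XOR n9 = L XOR H = H
n12 = in0 AND n10 = L AND L = L
n15 = NOT n11 = NOT H = L

n1 = L, n2 = L, n12 = L, n15 = L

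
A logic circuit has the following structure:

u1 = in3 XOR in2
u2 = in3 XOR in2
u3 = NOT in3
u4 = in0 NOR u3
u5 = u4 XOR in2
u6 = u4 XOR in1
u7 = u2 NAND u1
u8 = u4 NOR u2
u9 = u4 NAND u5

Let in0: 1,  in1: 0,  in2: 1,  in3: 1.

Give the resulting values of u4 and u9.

u4 = 0; u9 = 1

u3 = NOT in3 = NOT 1 = 0
u4 = in0 NOR u3 = 1 NOR 0 = 0
u5 = u4 XOR in2 = 0 XOR 1 = 1
u9 = u4 NAND u5 = 0 NAND 1 = 1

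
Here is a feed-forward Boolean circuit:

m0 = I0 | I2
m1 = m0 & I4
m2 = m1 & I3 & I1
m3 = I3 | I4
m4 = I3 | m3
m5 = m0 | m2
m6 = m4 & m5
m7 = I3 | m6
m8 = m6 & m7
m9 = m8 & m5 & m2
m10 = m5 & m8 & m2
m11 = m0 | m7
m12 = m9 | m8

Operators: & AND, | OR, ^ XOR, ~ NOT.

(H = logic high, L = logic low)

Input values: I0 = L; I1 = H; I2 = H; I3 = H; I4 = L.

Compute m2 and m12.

m2 = L, m12 = H

m0 = I0 OR I2 = L OR H = H
m1 = m0 AND I4 = H AND L = L
m2 = m1 AND I3 AND I1 = L AND H AND H = L
m3 = I3 OR I4 = H OR L = H
m4 = I3 OR m3 = H OR H = H
m5 = m0 OR m2 = H OR L = H
m6 = m4 AND m5 = H AND H = H
m7 = I3 OR m6 = H OR H = H
m8 = m6 AND m7 = H AND H = H
m9 = m8 AND m5 AND m2 = H AND H AND L = L
m12 = m9 OR m8 = L OR H = H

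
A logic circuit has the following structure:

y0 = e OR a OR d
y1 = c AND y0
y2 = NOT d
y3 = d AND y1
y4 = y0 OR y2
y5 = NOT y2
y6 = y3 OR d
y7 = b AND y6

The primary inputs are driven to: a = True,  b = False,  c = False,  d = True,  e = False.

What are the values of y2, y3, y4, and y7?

y0 = e OR a OR d = False OR True OR True = True
y1 = c AND y0 = False AND True = False
y2 = NOT d = NOT True = False
y3 = d AND y1 = True AND False = False
y4 = y0 OR y2 = True OR False = True
y6 = y3 OR d = False OR True = True
y7 = b AND y6 = False AND True = False

y2 = False  y3 = False  y4 = True  y7 = False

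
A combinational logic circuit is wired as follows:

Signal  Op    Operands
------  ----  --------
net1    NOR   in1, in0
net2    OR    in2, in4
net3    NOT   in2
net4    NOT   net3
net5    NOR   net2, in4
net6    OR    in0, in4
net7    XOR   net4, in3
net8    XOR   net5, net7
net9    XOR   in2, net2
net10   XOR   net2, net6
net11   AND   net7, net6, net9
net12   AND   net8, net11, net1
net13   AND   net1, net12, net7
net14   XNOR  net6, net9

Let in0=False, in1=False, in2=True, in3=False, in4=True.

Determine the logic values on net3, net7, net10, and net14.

net2 = in2 OR in4 = True OR True = True
net3 = NOT in2 = NOT True = False
net4 = NOT net3 = NOT False = True
net6 = in0 OR in4 = False OR True = True
net7 = net4 XOR in3 = True XOR False = True
net9 = in2 XOR net2 = True XOR True = False
net10 = net2 XOR net6 = True XOR True = False
net14 = net6 XNOR net9 = True XNOR False = False

net3 = False  net7 = True  net10 = False  net14 = False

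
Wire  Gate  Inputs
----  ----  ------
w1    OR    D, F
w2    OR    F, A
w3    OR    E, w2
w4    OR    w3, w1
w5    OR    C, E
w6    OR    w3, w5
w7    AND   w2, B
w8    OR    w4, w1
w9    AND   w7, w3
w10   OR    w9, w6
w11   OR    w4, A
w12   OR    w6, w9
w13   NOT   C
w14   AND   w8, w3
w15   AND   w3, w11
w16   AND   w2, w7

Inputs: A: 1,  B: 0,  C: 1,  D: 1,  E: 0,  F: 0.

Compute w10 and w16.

w2 = F OR A = 0 OR 1 = 1
w3 = E OR w2 = 0 OR 1 = 1
w5 = C OR E = 1 OR 0 = 1
w6 = w3 OR w5 = 1 OR 1 = 1
w7 = w2 AND B = 1 AND 0 = 0
w9 = w7 AND w3 = 0 AND 1 = 0
w10 = w9 OR w6 = 0 OR 1 = 1
w16 = w2 AND w7 = 1 AND 0 = 0

w10 = 1  w16 = 0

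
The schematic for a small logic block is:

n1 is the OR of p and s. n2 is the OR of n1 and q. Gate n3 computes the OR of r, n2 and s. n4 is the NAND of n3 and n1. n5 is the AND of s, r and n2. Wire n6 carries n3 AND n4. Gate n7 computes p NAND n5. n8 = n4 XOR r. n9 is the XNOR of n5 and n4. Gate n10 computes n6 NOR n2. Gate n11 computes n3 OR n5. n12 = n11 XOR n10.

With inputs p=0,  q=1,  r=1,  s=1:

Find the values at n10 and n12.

n10 = 0, n12 = 1

n1 = p OR s = 0 OR 1 = 1
n2 = n1 OR q = 1 OR 1 = 1
n3 = r OR n2 OR s = 1 OR 1 OR 1 = 1
n4 = n3 NAND n1 = 1 NAND 1 = 0
n5 = s AND r AND n2 = 1 AND 1 AND 1 = 1
n6 = n3 AND n4 = 1 AND 0 = 0
n10 = n6 NOR n2 = 0 NOR 1 = 0
n11 = n3 OR n5 = 1 OR 1 = 1
n12 = n11 XOR n10 = 1 XOR 0 = 1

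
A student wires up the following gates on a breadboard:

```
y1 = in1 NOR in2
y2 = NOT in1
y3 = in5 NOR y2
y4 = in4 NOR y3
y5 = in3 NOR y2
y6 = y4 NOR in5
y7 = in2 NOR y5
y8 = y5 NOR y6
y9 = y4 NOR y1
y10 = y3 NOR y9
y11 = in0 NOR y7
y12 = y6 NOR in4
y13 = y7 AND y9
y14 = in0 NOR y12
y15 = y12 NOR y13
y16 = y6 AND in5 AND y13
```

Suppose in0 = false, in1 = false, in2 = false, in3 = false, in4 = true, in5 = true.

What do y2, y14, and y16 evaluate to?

y2 = true, y14 = true, y16 = false

y1 = in1 NOR in2 = false NOR false = true
y2 = NOT in1 = NOT false = true
y3 = in5 NOR y2 = true NOR true = false
y4 = in4 NOR y3 = true NOR false = false
y5 = in3 NOR y2 = false NOR true = false
y6 = y4 NOR in5 = false NOR true = false
y7 = in2 NOR y5 = false NOR false = true
y9 = y4 NOR y1 = false NOR true = false
y12 = y6 NOR in4 = false NOR true = false
y13 = y7 AND y9 = true AND false = false
y14 = in0 NOR y12 = false NOR false = true
y16 = y6 AND in5 AND y13 = false AND true AND false = false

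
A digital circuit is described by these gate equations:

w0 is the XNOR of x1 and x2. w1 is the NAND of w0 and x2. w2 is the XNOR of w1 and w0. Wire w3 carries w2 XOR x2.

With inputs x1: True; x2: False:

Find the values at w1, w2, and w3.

w1 = True  w2 = False  w3 = False

w0 = x1 XNOR x2 = True XNOR False = False
w1 = w0 NAND x2 = False NAND False = True
w2 = w1 XNOR w0 = True XNOR False = False
w3 = w2 XOR x2 = False XOR False = False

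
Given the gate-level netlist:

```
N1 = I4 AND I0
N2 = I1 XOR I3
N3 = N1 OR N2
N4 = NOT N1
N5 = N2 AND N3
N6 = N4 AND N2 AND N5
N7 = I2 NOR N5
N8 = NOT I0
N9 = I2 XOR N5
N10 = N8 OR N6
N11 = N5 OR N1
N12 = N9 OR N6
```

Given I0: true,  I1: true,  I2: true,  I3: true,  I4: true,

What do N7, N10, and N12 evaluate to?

N1 = I4 AND I0 = true AND true = true
N2 = I1 XOR I3 = true XOR true = false
N3 = N1 OR N2 = true OR false = true
N4 = NOT N1 = NOT true = false
N5 = N2 AND N3 = false AND true = false
N6 = N4 AND N2 AND N5 = false AND false AND false = false
N7 = I2 NOR N5 = true NOR false = false
N8 = NOT I0 = NOT true = false
N9 = I2 XOR N5 = true XOR false = true
N10 = N8 OR N6 = false OR false = false
N12 = N9 OR N6 = true OR false = true

N7 = false; N10 = false; N12 = true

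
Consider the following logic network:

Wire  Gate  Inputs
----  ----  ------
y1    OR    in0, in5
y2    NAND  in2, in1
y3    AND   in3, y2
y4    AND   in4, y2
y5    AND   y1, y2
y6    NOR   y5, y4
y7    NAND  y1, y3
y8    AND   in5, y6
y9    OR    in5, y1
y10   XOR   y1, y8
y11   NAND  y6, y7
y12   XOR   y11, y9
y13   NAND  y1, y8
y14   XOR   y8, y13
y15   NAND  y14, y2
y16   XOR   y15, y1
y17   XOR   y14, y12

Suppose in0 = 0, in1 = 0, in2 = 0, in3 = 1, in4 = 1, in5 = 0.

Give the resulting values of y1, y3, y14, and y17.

y1 = in0 OR in5 = 0 OR 0 = 0
y2 = in2 NAND in1 = 0 NAND 0 = 1
y3 = in3 AND y2 = 1 AND 1 = 1
y4 = in4 AND y2 = 1 AND 1 = 1
y5 = y1 AND y2 = 0 AND 1 = 0
y6 = y5 NOR y4 = 0 NOR 1 = 0
y7 = y1 NAND y3 = 0 NAND 1 = 1
y8 = in5 AND y6 = 0 AND 0 = 0
y9 = in5 OR y1 = 0 OR 0 = 0
y11 = y6 NAND y7 = 0 NAND 1 = 1
y12 = y11 XOR y9 = 1 XOR 0 = 1
y13 = y1 NAND y8 = 0 NAND 0 = 1
y14 = y8 XOR y13 = 0 XOR 1 = 1
y17 = y14 XOR y12 = 1 XOR 1 = 0

y1 = 0, y3 = 1, y14 = 1, y17 = 0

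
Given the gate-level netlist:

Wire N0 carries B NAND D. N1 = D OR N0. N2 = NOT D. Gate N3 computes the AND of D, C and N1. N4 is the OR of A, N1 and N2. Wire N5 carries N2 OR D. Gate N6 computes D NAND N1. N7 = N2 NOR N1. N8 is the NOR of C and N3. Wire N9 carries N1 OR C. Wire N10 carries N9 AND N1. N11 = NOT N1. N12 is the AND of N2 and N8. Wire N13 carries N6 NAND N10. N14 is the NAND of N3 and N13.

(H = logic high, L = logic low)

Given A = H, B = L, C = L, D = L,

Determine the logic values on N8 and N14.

N8 = H  N14 = H

N0 = B NAND D = L NAND L = H
N1 = D OR N0 = L OR H = H
N3 = D AND C AND N1 = L AND L AND H = L
N6 = D NAND N1 = L NAND H = H
N8 = C NOR N3 = L NOR L = H
N9 = N1 OR C = H OR L = H
N10 = N9 AND N1 = H AND H = H
N13 = N6 NAND N10 = H NAND H = L
N14 = N3 NAND N13 = L NAND L = H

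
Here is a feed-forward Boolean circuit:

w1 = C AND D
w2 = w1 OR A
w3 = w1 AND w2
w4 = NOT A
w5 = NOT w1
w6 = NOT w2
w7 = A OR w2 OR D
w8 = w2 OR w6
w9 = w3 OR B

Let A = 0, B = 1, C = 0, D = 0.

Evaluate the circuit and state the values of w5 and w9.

w5 = 1, w9 = 1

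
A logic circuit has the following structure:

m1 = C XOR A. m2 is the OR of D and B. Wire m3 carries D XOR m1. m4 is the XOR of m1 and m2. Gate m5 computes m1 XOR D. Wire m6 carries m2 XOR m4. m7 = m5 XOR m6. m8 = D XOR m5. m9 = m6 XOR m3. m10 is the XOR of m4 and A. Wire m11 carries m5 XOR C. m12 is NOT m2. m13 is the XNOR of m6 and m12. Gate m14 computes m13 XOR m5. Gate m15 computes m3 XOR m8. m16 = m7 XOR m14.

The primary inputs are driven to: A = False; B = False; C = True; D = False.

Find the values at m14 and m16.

m14 = False, m16 = False

m1 = C XOR A = True XOR False = True
m2 = D OR B = False OR False = False
m4 = m1 XOR m2 = True XOR False = True
m5 = m1 XOR D = True XOR False = True
m6 = m2 XOR m4 = False XOR True = True
m7 = m5 XOR m6 = True XOR True = False
m12 = NOT m2 = NOT False = True
m13 = m6 XNOR m12 = True XNOR True = True
m14 = m13 XOR m5 = True XOR True = False
m16 = m7 XOR m14 = False XOR False = False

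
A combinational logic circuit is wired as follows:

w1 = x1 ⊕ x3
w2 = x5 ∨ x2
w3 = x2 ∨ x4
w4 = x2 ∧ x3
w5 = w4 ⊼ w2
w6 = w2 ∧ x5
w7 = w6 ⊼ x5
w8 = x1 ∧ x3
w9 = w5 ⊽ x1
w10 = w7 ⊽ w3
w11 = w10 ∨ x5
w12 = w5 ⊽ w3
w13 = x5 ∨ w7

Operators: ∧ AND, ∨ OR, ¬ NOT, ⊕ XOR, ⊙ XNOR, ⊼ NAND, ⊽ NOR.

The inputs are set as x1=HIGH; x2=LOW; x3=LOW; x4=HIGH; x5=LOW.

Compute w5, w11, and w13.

w5 = HIGH, w11 = LOW, w13 = HIGH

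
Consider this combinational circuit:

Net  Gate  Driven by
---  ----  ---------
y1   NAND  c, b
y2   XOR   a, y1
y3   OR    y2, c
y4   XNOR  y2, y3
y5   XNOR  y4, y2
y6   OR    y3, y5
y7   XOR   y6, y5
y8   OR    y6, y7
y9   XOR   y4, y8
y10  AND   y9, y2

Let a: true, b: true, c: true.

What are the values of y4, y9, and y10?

y4 = true, y9 = false, y10 = false

y1 = c NAND b = true NAND true = false
y2 = a XOR y1 = true XOR false = true
y3 = y2 OR c = true OR true = true
y4 = y2 XNOR y3 = true XNOR true = true
y5 = y4 XNOR y2 = true XNOR true = true
y6 = y3 OR y5 = true OR true = true
y7 = y6 XOR y5 = true XOR true = false
y8 = y6 OR y7 = true OR false = true
y9 = y4 XOR y8 = true XOR true = false
y10 = y9 AND y2 = false AND true = false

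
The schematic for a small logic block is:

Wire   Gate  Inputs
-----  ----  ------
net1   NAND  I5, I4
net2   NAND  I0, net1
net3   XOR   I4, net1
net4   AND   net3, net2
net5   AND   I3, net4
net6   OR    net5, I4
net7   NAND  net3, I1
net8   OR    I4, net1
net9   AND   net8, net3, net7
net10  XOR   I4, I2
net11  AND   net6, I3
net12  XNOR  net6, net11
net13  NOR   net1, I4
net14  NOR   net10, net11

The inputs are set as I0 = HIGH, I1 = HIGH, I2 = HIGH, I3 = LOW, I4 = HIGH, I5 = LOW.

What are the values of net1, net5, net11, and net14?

net1 = I5 NAND I4 = LOW NAND HIGH = HIGH
net2 = I0 NAND net1 = HIGH NAND HIGH = LOW
net3 = I4 XOR net1 = HIGH XOR HIGH = LOW
net4 = net3 AND net2 = LOW AND LOW = LOW
net5 = I3 AND net4 = LOW AND LOW = LOW
net6 = net5 OR I4 = LOW OR HIGH = HIGH
net10 = I4 XOR I2 = HIGH XOR HIGH = LOW
net11 = net6 AND I3 = HIGH AND LOW = LOW
net14 = net10 NOR net11 = LOW NOR LOW = HIGH

net1 = HIGH; net5 = LOW; net11 = LOW; net14 = HIGH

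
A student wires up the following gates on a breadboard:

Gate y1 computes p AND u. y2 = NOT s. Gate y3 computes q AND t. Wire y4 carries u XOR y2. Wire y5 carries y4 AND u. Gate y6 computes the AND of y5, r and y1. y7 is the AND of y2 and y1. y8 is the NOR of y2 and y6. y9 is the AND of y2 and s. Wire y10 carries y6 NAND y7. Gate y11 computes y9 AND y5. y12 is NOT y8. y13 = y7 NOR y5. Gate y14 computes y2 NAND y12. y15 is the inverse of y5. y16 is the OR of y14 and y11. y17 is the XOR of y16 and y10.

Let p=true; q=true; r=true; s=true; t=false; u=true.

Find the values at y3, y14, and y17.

y3 = false, y14 = true, y17 = false

y1 = p AND u = true AND true = true
y2 = NOT s = NOT true = false
y3 = q AND t = true AND false = false
y4 = u XOR y2 = true XOR false = true
y5 = y4 AND u = true AND true = true
y6 = y5 AND r AND y1 = true AND true AND true = true
y7 = y2 AND y1 = false AND true = false
y8 = y2 NOR y6 = false NOR true = false
y9 = y2 AND s = false AND true = false
y10 = y6 NAND y7 = true NAND false = true
y11 = y9 AND y5 = false AND true = false
y12 = NOT y8 = NOT false = true
y14 = y2 NAND y12 = false NAND true = true
y16 = y14 OR y11 = true OR false = true
y17 = y16 XOR y10 = true XOR true = false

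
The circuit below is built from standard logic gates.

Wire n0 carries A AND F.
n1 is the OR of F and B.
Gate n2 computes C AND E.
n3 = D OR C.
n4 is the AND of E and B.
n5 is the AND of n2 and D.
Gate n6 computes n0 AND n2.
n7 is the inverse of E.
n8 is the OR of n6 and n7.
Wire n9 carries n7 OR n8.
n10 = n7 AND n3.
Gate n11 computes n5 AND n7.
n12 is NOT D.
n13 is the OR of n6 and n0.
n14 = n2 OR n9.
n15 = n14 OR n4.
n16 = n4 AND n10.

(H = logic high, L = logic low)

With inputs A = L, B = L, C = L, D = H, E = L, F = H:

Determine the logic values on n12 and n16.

n12 = L, n16 = L

n3 = D OR C = H OR L = H
n4 = E AND B = L AND L = L
n7 = NOT E = NOT L = H
n10 = n7 AND n3 = H AND H = H
n12 = NOT D = NOT H = L
n16 = n4 AND n10 = L AND H = L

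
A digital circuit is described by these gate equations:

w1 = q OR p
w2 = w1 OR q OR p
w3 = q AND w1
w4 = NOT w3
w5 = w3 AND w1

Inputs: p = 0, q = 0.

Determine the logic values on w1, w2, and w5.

w1 = 0, w2 = 0, w5 = 0

w1 = q OR p = 0 OR 0 = 0
w2 = w1 OR q OR p = 0 OR 0 OR 0 = 0
w3 = q AND w1 = 0 AND 0 = 0
w5 = w3 AND w1 = 0 AND 0 = 0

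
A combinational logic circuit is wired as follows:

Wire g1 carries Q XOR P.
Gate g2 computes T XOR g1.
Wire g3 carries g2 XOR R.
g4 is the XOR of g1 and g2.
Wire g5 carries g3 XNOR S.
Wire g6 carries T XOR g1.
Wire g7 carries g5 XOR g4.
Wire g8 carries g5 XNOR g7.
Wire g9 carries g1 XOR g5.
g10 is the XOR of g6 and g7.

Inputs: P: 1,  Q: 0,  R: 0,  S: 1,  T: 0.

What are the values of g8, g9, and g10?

g1 = Q XOR P = 0 XOR 1 = 1
g2 = T XOR g1 = 0 XOR 1 = 1
g3 = g2 XOR R = 1 XOR 0 = 1
g4 = g1 XOR g2 = 1 XOR 1 = 0
g5 = g3 XNOR S = 1 XNOR 1 = 1
g6 = T XOR g1 = 0 XOR 1 = 1
g7 = g5 XOR g4 = 1 XOR 0 = 1
g8 = g5 XNOR g7 = 1 XNOR 1 = 1
g9 = g1 XOR g5 = 1 XOR 1 = 0
g10 = g6 XOR g7 = 1 XOR 1 = 0

g8 = 1; g9 = 0; g10 = 0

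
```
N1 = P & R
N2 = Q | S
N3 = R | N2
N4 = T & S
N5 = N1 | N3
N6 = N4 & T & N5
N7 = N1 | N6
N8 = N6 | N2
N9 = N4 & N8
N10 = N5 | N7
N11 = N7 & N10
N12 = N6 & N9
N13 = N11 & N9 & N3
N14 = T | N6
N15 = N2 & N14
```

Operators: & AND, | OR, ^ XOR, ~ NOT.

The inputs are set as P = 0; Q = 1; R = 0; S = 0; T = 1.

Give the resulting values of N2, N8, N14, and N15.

N1 = P AND R = 0 AND 0 = 0
N2 = Q OR S = 1 OR 0 = 1
N3 = R OR N2 = 0 OR 1 = 1
N4 = T AND S = 1 AND 0 = 0
N5 = N1 OR N3 = 0 OR 1 = 1
N6 = N4 AND T AND N5 = 0 AND 1 AND 1 = 0
N8 = N6 OR N2 = 0 OR 1 = 1
N14 = T OR N6 = 1 OR 0 = 1
N15 = N2 AND N14 = 1 AND 1 = 1

N2 = 1; N8 = 1; N14 = 1; N15 = 1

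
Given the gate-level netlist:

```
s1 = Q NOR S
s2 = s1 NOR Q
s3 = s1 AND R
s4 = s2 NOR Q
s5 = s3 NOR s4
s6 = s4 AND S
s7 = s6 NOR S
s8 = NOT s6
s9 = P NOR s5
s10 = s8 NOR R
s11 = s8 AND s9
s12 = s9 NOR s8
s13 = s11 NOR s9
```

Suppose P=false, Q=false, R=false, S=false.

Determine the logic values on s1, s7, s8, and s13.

s1 = true, s7 = true, s8 = true, s13 = false

s1 = Q NOR S = false NOR false = true
s2 = s1 NOR Q = true NOR false = false
s3 = s1 AND R = true AND false = false
s4 = s2 NOR Q = false NOR false = true
s5 = s3 NOR s4 = false NOR true = false
s6 = s4 AND S = true AND false = false
s7 = s6 NOR S = false NOR false = true
s8 = NOT s6 = NOT false = true
s9 = P NOR s5 = false NOR false = true
s11 = s8 AND s9 = true AND true = true
s13 = s11 NOR s9 = true NOR true = false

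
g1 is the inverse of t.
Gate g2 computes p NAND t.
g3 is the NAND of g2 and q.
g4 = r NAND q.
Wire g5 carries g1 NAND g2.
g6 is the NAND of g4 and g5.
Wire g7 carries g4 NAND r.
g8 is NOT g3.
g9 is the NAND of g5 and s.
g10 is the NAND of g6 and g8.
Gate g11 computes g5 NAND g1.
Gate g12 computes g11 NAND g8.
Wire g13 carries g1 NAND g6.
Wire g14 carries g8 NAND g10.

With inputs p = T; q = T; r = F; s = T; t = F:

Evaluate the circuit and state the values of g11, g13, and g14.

g1 = NOT t = NOT F = T
g2 = p NAND t = T NAND F = T
g3 = g2 NAND q = T NAND T = F
g4 = r NAND q = F NAND T = T
g5 = g1 NAND g2 = T NAND T = F
g6 = g4 NAND g5 = T NAND F = T
g8 = NOT g3 = NOT F = T
g10 = g6 NAND g8 = T NAND T = F
g11 = g5 NAND g1 = F NAND T = T
g13 = g1 NAND g6 = T NAND T = F
g14 = g8 NAND g10 = T NAND F = T

g11 = T  g13 = F  g14 = T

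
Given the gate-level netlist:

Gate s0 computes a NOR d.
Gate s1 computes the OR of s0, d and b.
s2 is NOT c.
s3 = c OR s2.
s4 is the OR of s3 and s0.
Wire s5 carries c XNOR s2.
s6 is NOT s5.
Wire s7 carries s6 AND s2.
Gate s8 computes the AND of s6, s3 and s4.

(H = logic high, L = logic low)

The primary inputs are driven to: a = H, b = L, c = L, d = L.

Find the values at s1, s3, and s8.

s1 = L, s3 = H, s8 = H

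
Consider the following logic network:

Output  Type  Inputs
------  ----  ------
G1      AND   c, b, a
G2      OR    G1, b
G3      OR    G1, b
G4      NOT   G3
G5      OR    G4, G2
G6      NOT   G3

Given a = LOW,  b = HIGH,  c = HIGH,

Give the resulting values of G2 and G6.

G2 = HIGH  G6 = LOW

G1 = c AND b AND a = HIGH AND HIGH AND LOW = LOW
G2 = G1 OR b = LOW OR HIGH = HIGH
G3 = G1 OR b = LOW OR HIGH = HIGH
G6 = NOT G3 = NOT HIGH = LOW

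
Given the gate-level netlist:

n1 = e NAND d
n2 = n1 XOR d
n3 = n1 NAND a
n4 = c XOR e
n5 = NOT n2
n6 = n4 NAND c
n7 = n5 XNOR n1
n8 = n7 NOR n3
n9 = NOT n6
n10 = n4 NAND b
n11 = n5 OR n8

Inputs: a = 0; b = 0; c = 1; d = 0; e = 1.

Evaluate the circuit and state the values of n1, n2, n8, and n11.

n1 = e NAND d = 1 NAND 0 = 1
n2 = n1 XOR d = 1 XOR 0 = 1
n3 = n1 NAND a = 1 NAND 0 = 1
n5 = NOT n2 = NOT 1 = 0
n7 = n5 XNOR n1 = 0 XNOR 1 = 0
n8 = n7 NOR n3 = 0 NOR 1 = 0
n11 = n5 OR n8 = 0 OR 0 = 0

n1 = 1, n2 = 1, n8 = 0, n11 = 0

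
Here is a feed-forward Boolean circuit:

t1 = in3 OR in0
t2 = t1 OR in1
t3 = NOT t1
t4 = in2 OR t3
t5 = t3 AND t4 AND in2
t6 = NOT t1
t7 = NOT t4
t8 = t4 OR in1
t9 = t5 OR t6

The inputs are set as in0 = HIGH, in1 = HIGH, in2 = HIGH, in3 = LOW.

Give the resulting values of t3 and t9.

t3 = LOW; t9 = LOW

t1 = in3 OR in0 = LOW OR HIGH = HIGH
t3 = NOT t1 = NOT HIGH = LOW
t4 = in2 OR t3 = HIGH OR LOW = HIGH
t5 = t3 AND t4 AND in2 = LOW AND HIGH AND HIGH = LOW
t6 = NOT t1 = NOT HIGH = LOW
t9 = t5 OR t6 = LOW OR LOW = LOW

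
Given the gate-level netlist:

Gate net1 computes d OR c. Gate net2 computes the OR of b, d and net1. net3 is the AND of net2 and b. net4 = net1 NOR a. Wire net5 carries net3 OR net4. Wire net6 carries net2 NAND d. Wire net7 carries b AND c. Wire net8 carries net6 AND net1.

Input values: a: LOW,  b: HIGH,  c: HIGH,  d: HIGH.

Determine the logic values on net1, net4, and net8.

net1 = HIGH; net4 = LOW; net8 = LOW

net1 = d OR c = HIGH OR HIGH = HIGH
net2 = b OR d OR net1 = HIGH OR HIGH OR HIGH = HIGH
net4 = net1 NOR a = HIGH NOR LOW = LOW
net6 = net2 NAND d = HIGH NAND HIGH = LOW
net8 = net6 AND net1 = LOW AND HIGH = LOW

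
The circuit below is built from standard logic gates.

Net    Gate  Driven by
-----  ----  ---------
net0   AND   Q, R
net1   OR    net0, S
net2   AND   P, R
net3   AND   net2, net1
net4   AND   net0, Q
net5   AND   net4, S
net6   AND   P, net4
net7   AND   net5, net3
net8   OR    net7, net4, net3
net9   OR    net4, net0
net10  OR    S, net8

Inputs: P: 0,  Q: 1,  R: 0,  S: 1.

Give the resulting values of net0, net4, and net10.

net0 = 0; net4 = 0; net10 = 1

net0 = Q AND R = 1 AND 0 = 0
net1 = net0 OR S = 0 OR 1 = 1
net2 = P AND R = 0 AND 0 = 0
net3 = net2 AND net1 = 0 AND 1 = 0
net4 = net0 AND Q = 0 AND 1 = 0
net5 = net4 AND S = 0 AND 1 = 0
net7 = net5 AND net3 = 0 AND 0 = 0
net8 = net7 OR net4 OR net3 = 0 OR 0 OR 0 = 0
net10 = S OR net8 = 1 OR 0 = 1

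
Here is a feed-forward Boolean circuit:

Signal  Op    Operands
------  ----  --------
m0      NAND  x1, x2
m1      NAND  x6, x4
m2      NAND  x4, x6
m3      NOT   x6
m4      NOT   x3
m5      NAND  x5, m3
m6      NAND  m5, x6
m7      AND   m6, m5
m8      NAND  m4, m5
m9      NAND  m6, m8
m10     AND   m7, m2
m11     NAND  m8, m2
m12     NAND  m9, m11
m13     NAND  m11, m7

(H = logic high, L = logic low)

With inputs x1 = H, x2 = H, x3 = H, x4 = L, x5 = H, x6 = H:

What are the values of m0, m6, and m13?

m0 = x1 NAND x2 = H NAND H = L
m2 = x4 NAND x6 = L NAND H = H
m3 = NOT x6 = NOT H = L
m4 = NOT x3 = NOT H = L
m5 = x5 NAND m3 = H NAND L = H
m6 = m5 NAND x6 = H NAND H = L
m7 = m6 AND m5 = L AND H = L
m8 = m4 NAND m5 = L NAND H = H
m11 = m8 NAND m2 = H NAND H = L
m13 = m11 NAND m7 = L NAND L = H

m0 = L, m6 = L, m13 = H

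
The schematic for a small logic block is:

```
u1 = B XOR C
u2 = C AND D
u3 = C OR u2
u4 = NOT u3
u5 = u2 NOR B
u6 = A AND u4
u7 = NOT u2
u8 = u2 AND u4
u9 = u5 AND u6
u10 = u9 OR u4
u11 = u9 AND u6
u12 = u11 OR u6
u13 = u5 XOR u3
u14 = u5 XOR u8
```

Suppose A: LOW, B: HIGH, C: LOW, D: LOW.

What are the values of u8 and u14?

u8 = LOW; u14 = LOW

u2 = C AND D = LOW AND LOW = LOW
u3 = C OR u2 = LOW OR LOW = LOW
u4 = NOT u3 = NOT LOW = HIGH
u5 = u2 NOR B = LOW NOR HIGH = LOW
u8 = u2 AND u4 = LOW AND HIGH = LOW
u14 = u5 XOR u8 = LOW XOR LOW = LOW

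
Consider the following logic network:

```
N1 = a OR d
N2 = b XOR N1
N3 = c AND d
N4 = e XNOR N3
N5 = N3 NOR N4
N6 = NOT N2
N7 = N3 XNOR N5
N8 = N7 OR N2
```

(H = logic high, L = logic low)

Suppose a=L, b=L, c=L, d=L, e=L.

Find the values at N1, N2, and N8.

N1 = a OR d = L OR L = L
N2 = b XOR N1 = L XOR L = L
N3 = c AND d = L AND L = L
N4 = e XNOR N3 = L XNOR L = H
N5 = N3 NOR N4 = L NOR H = L
N7 = N3 XNOR N5 = L XNOR L = H
N8 = N7 OR N2 = H OR L = H

N1 = L, N2 = L, N8 = H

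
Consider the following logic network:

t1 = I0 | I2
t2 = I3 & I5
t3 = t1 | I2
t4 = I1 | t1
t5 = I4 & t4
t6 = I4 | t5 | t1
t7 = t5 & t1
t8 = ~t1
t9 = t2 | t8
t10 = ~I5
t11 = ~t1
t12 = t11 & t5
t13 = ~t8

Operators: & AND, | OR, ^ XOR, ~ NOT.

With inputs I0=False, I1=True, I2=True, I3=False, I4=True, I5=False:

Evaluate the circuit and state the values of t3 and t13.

t3 = True, t13 = True

t1 = I0 OR I2 = False OR True = True
t3 = t1 OR I2 = True OR True = True
t8 = NOT t1 = NOT True = False
t13 = NOT t8 = NOT False = True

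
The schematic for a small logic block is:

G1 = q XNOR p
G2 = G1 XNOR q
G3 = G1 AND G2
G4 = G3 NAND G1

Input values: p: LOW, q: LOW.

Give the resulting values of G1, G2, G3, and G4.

G1 = q XNOR p = LOW XNOR LOW = HIGH
G2 = G1 XNOR q = HIGH XNOR LOW = LOW
G3 = G1 AND G2 = HIGH AND LOW = LOW
G4 = G3 NAND G1 = LOW NAND HIGH = HIGH

G1 = HIGH; G2 = LOW; G3 = LOW; G4 = HIGH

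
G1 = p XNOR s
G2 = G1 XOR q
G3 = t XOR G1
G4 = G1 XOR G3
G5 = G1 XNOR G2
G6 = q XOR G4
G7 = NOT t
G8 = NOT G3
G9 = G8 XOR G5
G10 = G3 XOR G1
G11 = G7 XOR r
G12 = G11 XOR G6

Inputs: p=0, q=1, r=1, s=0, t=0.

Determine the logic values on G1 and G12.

G1 = p XNOR s = 0 XNOR 0 = 1
G3 = t XOR G1 = 0 XOR 1 = 1
G4 = G1 XOR G3 = 1 XOR 1 = 0
G6 = q XOR G4 = 1 XOR 0 = 1
G7 = NOT t = NOT 0 = 1
G11 = G7 XOR r = 1 XOR 1 = 0
G12 = G11 XOR G6 = 0 XOR 1 = 1

G1 = 1  G12 = 1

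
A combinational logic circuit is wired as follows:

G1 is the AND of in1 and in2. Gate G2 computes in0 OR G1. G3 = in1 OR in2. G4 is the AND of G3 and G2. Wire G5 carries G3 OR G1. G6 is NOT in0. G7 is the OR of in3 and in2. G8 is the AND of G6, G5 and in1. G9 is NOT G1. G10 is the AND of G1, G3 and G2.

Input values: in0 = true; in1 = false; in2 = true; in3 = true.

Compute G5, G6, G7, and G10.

G5 = true; G6 = false; G7 = true; G10 = false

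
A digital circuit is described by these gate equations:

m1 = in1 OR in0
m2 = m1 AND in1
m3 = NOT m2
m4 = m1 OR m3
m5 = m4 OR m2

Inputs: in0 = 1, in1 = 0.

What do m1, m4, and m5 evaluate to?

m1 = in1 OR in0 = 0 OR 1 = 1
m2 = m1 AND in1 = 1 AND 0 = 0
m3 = NOT m2 = NOT 0 = 1
m4 = m1 OR m3 = 1 OR 1 = 1
m5 = m4 OR m2 = 1 OR 0 = 1

m1 = 1  m4 = 1  m5 = 1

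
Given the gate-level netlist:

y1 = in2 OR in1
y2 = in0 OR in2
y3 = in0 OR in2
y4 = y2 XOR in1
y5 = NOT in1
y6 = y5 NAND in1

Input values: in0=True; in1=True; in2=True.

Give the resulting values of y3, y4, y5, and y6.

y2 = in0 OR in2 = True OR True = True
y3 = in0 OR in2 = True OR True = True
y4 = y2 XOR in1 = True XOR True = False
y5 = NOT in1 = NOT True = False
y6 = y5 NAND in1 = False NAND True = True

y3 = True, y4 = False, y5 = False, y6 = True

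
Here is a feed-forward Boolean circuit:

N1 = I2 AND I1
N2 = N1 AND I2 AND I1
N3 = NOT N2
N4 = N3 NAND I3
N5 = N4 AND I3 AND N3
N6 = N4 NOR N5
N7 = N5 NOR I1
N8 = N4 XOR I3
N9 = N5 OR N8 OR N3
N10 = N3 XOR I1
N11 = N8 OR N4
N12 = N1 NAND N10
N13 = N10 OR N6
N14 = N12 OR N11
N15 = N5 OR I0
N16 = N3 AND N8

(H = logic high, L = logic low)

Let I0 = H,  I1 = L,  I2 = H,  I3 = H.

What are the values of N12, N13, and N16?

N1 = I2 AND I1 = H AND L = L
N2 = N1 AND I2 AND I1 = L AND H AND L = L
N3 = NOT N2 = NOT L = H
N4 = N3 NAND I3 = H NAND H = L
N5 = N4 AND I3 AND N3 = L AND H AND H = L
N6 = N4 NOR N5 = L NOR L = H
N8 = N4 XOR I3 = L XOR H = H
N10 = N3 XOR I1 = H XOR L = H
N12 = N1 NAND N10 = L NAND H = H
N13 = N10 OR N6 = H OR H = H
N16 = N3 AND N8 = H AND H = H

N12 = H; N13 = H; N16 = H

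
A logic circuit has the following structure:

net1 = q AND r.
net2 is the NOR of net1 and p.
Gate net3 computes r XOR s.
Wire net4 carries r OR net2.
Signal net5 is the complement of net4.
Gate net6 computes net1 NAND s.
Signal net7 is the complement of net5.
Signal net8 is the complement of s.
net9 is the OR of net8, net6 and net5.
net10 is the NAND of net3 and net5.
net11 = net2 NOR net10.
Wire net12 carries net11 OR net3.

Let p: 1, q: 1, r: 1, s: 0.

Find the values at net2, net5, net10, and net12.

net2 = 0, net5 = 0, net10 = 1, net12 = 1

net1 = q AND r = 1 AND 1 = 1
net2 = net1 NOR p = 1 NOR 1 = 0
net3 = r XOR s = 1 XOR 0 = 1
net4 = r OR net2 = 1 OR 0 = 1
net5 = NOT net4 = NOT 1 = 0
net10 = net3 NAND net5 = 1 NAND 0 = 1
net11 = net2 NOR net10 = 0 NOR 1 = 0
net12 = net11 OR net3 = 0 OR 1 = 1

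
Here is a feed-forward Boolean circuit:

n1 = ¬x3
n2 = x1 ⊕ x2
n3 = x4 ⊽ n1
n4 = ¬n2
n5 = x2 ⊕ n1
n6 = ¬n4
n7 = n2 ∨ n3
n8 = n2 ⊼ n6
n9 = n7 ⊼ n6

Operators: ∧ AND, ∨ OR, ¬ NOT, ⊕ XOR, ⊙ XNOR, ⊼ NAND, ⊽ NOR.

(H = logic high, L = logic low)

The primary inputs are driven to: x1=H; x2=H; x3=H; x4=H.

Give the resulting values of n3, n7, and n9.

n1 = NOT x3 = NOT H = L
n2 = x1 XOR x2 = H XOR H = L
n3 = x4 NOR n1 = H NOR L = L
n4 = NOT n2 = NOT L = H
n6 = NOT n4 = NOT H = L
n7 = n2 OR n3 = L OR L = L
n9 = n7 NAND n6 = L NAND L = H

n3 = L, n7 = L, n9 = H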